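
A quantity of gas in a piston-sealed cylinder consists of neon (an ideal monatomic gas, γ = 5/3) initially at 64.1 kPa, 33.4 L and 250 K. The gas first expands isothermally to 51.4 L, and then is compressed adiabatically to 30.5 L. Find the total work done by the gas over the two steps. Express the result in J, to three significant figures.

W_total ≈ -414 J

Step 1 (isothermal): W = P₁V₁ ln(V₂/V₁) = (2141) ln(51.4/33.4) = 922.9 J.
After step 1: P = 41.65 kPa, V = 51.4 L, T = 250 K.
Step 2 (adiabatic): W = (P₁V₁ − P₂V₂)/(γ−1) = (2141 − 3032)/0.667 = -1336 J.
W_total = 922.9 − 1336 = -413.5 J.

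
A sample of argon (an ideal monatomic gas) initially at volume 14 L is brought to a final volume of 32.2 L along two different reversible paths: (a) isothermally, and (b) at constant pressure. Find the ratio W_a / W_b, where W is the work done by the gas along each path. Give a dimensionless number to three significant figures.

Path (a) isothermal: W = P₁V₁ ln(V₂/V₁) → W_a/(P₁V₁) = 0.8329.
Path (b) isobaric: W = P₁(V₂ − V₁) → W_b/(P₁V₁) = 1.3.
W_a / W_b = 0.8329 / 1.3 = 0.6407.

W_a / W_b ≈ 0.641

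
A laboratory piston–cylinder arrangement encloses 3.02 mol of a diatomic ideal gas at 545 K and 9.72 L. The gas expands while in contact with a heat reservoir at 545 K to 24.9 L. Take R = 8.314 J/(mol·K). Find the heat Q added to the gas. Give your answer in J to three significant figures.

Q ≈ 12900 J

Isothermal ⇒ ΔU = 0, so Q = W = nRT ln(V₂/V₁).
Q = (3.02)(8.314)(545) ln(24.9/9.72) = 13684 × 0.9407 = 12872 J.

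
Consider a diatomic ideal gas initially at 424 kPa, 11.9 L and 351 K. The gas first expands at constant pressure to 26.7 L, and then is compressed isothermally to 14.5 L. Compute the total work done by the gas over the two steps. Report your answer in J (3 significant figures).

W_total ≈ -636 J

Step 1 (isobaric): W = PΔV = (424 kPa)(26.7 − 11.9 L) = 6275 J.
After step 1: P = 424 kPa, V = 26.7 L, T = 787.5 K.
Step 2 (isothermal): W = P₁V₁ ln(V₂/V₁) = (11321) ln(14.5/26.7) = -6912 J.
W_total = 6275 − 6912 = -636.3 J.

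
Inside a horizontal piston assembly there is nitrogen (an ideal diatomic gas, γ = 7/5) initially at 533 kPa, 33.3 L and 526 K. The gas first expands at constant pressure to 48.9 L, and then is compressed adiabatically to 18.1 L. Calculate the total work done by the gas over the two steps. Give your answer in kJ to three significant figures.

W_total ≈ -23.5 kJ

Step 1 (isobaric): W = PΔV = (533 kPa)(48.9 − 33.3 L) = 8315 J.
After step 1: P = 533 kPa, V = 48.9 L, T = 772.4 K.
Step 2 (adiabatic): W = (P₁V₁ − P₂V₂)/(γ−1) = (26064 − 38787)/0.4 = -31809 J.
W_total = 8315 − 31809 = -23494 J.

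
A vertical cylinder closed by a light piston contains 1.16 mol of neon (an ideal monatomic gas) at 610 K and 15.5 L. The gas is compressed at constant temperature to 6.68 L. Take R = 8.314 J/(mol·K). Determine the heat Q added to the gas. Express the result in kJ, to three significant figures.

Isothermal ⇒ ΔU = 0, so Q = W = nRT ln(V₂/V₁).
Q = (1.16)(8.314)(610) ln(6.68/15.5) = 5883 × -0.8417 = -4952 J.

Q ≈ -4.95 kJ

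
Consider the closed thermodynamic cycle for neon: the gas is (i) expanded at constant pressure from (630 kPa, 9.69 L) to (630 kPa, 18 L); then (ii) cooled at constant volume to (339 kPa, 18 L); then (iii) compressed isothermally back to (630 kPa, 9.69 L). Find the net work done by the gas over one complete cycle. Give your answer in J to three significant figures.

Leg (i): W = PΔV = (630)(18 − 9.69) = 5235 J.
Leg (ii): W = 0.
Leg (iii): W = PᵢVᵢ ln(V_f/Vᵢ) = (6102) ln(9.69/18) = -3779 J.
W_net = 5235 − 3779 = 1456 J.

W_net ≈ 1460 J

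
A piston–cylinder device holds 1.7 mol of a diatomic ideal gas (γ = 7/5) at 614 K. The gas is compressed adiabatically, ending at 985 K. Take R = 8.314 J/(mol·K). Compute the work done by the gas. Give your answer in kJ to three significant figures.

W ≈ -13.1 kJ

Adiabatic ⇒ Q = 0, so W_by = −ΔU = nCᵥ(T₁ − T₂).
Cᵥ = 5R/2 = 20.79 J/(mol·K).
W = (1.7)(20.79)(614 − 985) = -13109 J.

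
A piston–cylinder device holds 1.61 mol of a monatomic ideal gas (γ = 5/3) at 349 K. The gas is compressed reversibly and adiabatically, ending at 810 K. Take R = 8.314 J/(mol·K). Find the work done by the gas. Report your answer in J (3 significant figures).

W ≈ -9260 J

Adiabatic ⇒ Q = 0, so W_by = −ΔU = nCᵥ(T₁ − T₂).
Cᵥ = 3R/2 = 12.47 J/(mol·K).
W = (1.61)(12.47)(349 − 810) = -9256 J.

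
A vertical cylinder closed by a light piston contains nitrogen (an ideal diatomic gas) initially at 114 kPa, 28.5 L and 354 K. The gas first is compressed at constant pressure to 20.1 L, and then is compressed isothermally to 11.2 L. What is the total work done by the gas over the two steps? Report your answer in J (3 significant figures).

W_total ≈ -2300 J

Step 1 (isobaric): W = PΔV = (114 kPa)(20.1 − 28.5 L) = -957.6 J.
After step 1: P = 114 kPa, V = 20.1 L, T = 249.7 K.
Step 2 (isothermal): W = P₁V₁ ln(V₂/V₁) = (2291) ln(11.2/20.1) = -1340 J.
W_total = -957.6 − 1340 = -2298 J.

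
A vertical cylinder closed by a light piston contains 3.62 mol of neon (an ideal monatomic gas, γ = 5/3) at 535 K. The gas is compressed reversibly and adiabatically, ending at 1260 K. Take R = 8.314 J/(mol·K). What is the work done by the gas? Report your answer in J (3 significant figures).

Adiabatic ⇒ Q = 0, so W_by = −ΔU = nCᵥ(T₁ − T₂).
Cᵥ = 3R/2 = 12.47 J/(mol·K).
W = (3.62)(12.47)(535 − 1260) = -32730 J.

W ≈ -32700 J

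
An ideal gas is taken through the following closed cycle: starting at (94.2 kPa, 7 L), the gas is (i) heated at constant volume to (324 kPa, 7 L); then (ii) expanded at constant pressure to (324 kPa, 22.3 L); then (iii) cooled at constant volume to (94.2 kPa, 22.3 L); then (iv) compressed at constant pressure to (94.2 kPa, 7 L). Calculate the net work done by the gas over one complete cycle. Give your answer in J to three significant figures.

Constant-volume legs do no work.
W(ii) = (324)(22.3 − 7) = 4957 J; W(iv) = (94.2)(7 − 22.3) = -1441 J.
W_net = 4957 − 1441 = 3516 J (the clockwise enclosed area).

W_net ≈ 3520 J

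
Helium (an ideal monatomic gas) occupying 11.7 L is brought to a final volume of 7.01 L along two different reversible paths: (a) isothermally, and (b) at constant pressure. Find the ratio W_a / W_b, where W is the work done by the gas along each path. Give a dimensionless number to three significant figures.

Path (a) isothermal: W = P₁V₁ ln(V₂/V₁) → W_a/(P₁V₁) = -0.5123.
Path (b) isobaric: W = P₁(V₂ − V₁) → W_b/(P₁V₁) = -0.4009.
W_a / W_b = -0.5123 / -0.4009 = 1.278.

W_a / W_b ≈ 1.28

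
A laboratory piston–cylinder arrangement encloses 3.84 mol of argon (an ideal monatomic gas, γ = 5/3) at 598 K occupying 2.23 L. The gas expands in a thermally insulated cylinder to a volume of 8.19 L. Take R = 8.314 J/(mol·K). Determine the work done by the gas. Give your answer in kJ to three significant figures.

W ≈ 16.6 kJ

Adiabatic: TV^(γ−1) = const with γ = 5/3.
T₂ = T₁ (V₁/V₂)^(γ−1) = 598 × (2.23/8.19)^0.667 = 598 × 0.4201 = 251.2 K.
W_by = nCᵥ(T₁ − T₂) = (3.84)(12.47)(598 − 251.2) = 16607 J.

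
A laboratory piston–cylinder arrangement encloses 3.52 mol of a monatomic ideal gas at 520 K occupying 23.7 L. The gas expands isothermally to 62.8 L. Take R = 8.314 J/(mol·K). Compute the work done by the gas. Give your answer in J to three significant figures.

W ≈ 14800 J

Isothermal: W = nRT ln(V₂/V₁).
W = (3.52)(8.314)(520) × ln(62.8/23.7)
  = 15218 × 0.9745
W_by_gas = 14830 J.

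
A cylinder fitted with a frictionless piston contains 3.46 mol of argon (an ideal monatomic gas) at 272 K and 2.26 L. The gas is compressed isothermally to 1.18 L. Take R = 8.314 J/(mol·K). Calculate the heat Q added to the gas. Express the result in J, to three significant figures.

Isothermal ⇒ ΔU = 0, so Q = W = nRT ln(V₂/V₁).
Q = (3.46)(8.314)(272) ln(1.18/2.26) = 7824 × -0.6499 = -5085 J.

Q ≈ -5080 J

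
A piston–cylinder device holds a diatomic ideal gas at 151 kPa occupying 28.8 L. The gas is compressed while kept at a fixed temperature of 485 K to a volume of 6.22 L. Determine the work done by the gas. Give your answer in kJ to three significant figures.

W ≈ -6.66 kJ

Isothermal: W = nRT ln(V₂/V₁) = P₁V₁ ln(V₂/V₁).
P₁V₁ = (151 kPa)(28.8 L) = 4349 J.
W = 4349 × ln(6.22/28.8) = 4349 × -1.533
W_by_gas = -6665 J.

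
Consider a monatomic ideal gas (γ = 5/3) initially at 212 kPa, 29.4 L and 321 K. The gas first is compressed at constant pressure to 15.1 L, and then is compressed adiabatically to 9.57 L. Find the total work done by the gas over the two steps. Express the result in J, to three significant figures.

Step 1 (isobaric): W = PΔV = (212 kPa)(15.1 − 29.4 L) = -3032 J.
After step 1: P = 212 kPa, V = 15.1 L, T = 164.9 K.
Step 2 (adiabatic): W = (P₁V₁ − P₂V₂)/(γ−1) = (3201 − 4339)/0.667 = -1706 J.
W_total = -3032 − 1706 = -4738 J.

W_total ≈ -4740 J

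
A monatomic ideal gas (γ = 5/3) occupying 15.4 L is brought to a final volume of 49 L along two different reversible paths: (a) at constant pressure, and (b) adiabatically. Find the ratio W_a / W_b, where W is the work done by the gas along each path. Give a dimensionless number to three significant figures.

W_a / W_b ≈ 2.70

Path (a) isobaric: W = P₁(V₂ − V₁) → W_a/(P₁V₁) = 2.182.
Path (b) adiabatic: W = P₁V₁(1 − (V₁/V₂)^(γ−1))/(γ−1) → W_b/(P₁V₁) = 0.8066.
W_a / W_b = 2.182 / 0.8066 = 2.705.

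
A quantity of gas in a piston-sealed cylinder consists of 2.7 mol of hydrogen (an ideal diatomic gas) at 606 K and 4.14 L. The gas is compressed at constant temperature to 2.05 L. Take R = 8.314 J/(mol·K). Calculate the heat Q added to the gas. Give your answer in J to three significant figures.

Q ≈ -9560 J

Isothermal ⇒ ΔU = 0, so Q = W = nRT ln(V₂/V₁).
Q = (2.7)(8.314)(606) ln(2.05/4.14) = 13603 × -0.7029 = -9561 J.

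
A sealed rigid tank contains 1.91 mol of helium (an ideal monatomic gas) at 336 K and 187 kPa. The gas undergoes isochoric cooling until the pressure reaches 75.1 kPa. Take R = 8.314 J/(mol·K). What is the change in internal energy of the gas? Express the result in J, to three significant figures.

ΔU ≈ -4790 J

Constant volume ⇒ W = 0, so Q = ΔU = nCᵥΔT with Cᵥ = 3R/2 = 12.47 J/(mol·K).
At constant V, T₂/T₁ = P₂/P₁ ⇒ ΔT = T₁(P₂/P₁ − 1) = 336·(75.1/187 − 1) = -201.1 K.
ΔU = (1.91)(12.47)(-201.1) = -4789 J.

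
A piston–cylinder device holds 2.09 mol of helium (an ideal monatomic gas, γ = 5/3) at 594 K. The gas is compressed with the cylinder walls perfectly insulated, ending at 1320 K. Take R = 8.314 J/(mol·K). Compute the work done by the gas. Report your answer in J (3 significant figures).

Adiabatic ⇒ Q = 0, so W_by = −ΔU = nCᵥ(T₁ − T₂).
Cᵥ = 3R/2 = 12.47 J/(mol·K).
W = (2.09)(12.47)(594 − 1320) = -18923 J.

W ≈ -18900 J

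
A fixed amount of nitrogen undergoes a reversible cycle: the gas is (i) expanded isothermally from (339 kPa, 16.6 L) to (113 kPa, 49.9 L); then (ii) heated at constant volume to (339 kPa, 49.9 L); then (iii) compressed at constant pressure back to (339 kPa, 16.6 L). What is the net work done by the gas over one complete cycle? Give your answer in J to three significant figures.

Leg (i): W = PᵢVᵢ ln(V_f/Vᵢ) = (5627) ln(49.9/16.6) = 6194 J.
Leg (ii): W = 0.
Leg (iii): W = PΔV = (339)(16.6 − 49.9) = -11289 J.
W_net = 6194 − 11289 = -5095 J.

W_net ≈ -5100 J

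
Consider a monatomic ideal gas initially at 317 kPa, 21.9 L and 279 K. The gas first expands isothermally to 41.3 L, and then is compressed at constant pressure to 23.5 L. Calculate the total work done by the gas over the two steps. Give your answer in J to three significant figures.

Step 1 (isothermal): W = P₁V₁ ln(V₂/V₁) = (6942) ln(41.3/21.9) = 4404 J.
After step 1: P = 168.1 kPa, V = 41.3 L, T = 279 K.
Step 2 (isobaric): W = PΔV = (168.1 kPa)(23.5 − 41.3 L) = -2992 J.
W_total = 4404 − 2992 = 1412 J.

W_total ≈ 1410 J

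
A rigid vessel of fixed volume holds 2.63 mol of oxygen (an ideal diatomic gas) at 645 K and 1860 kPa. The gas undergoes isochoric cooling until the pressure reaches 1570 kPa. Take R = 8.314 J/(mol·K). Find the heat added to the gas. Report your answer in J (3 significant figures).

Q ≈ -5500 J

Constant volume ⇒ W = 0, so Q = ΔU = nCᵥΔT with Cᵥ = 5R/2 = 20.79 J/(mol·K).
At constant V, T₂/T₁ = P₂/P₁ ⇒ ΔT = T₁(P₂/P₁ − 1) = 645·(1570/1860 − 1) = -100.6 K.
ΔU = (2.63)(20.79)(-100.6) = -5497 J.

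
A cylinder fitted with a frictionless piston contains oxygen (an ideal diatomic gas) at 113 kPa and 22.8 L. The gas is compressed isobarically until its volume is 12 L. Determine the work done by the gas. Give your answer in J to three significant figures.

Isobaric: W = P ΔV.
W = (113 kPa)(12 − 22.8 L) = (113)(-10.8) = -1220 J.

W ≈ -1220 J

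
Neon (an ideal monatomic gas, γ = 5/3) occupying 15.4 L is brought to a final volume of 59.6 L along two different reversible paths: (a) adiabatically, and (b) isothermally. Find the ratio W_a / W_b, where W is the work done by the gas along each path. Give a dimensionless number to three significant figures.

Path (a) adiabatic: W = P₁V₁(1 − (V₁/V₂)^(γ−1))/(γ−1) → W_a/(P₁V₁) = 0.8915.
Path (b) isothermal: W = P₁V₁ ln(V₂/V₁) → W_b/(P₁V₁) = 1.353.
W_a / W_b = 0.8915 / 1.353 = 0.6588.

W_a / W_b ≈ 0.659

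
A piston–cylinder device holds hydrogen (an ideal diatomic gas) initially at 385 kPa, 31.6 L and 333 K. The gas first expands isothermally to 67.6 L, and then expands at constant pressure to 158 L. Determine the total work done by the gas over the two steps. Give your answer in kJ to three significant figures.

Step 1 (isothermal): W = P₁V₁ ln(V₂/V₁) = (12166) ln(67.6/31.6) = 9252 J.
After step 1: P = 180 kPa, V = 67.6 L, T = 333 K.
Step 2 (isobaric): W = PΔV = (180 kPa)(158 − 67.6 L) = 16269 J.
W_total = 9252 + 16269 = 25521 J.

W_total ≈ 25.5 kJ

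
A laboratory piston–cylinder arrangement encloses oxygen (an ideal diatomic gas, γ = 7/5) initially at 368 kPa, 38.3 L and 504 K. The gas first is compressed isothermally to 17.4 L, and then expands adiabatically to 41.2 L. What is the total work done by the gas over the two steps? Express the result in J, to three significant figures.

Step 1 (isothermal): W = P₁V₁ ln(V₂/V₁) = (14094) ln(17.4/38.3) = -11120 J.
After step 1: P = 810 kPa, V = 17.4 L, T = 504 K.
Step 2 (adiabatic): W = (P₁V₁ − P₂V₂)/(γ−1) = (14094 − 9984)/0.4 = 10276 J.
W_total = -11120 + 10276 = -844.4 J.

W_total ≈ -844 J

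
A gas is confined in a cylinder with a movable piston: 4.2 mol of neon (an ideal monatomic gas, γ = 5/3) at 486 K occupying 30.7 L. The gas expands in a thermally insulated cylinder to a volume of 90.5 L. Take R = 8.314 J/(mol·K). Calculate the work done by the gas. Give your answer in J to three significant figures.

W ≈ 13100 J

Adiabatic: TV^(γ−1) = const with γ = 5/3.
T₂ = T₁ (V₁/V₂)^(γ−1) = 486 × (30.7/90.5)^0.667 = 486 × 0.4864 = 236.4 K.
W_by = nCᵥ(T₁ − T₂) = (4.2)(12.47)(486 − 236.4) = 13074 J.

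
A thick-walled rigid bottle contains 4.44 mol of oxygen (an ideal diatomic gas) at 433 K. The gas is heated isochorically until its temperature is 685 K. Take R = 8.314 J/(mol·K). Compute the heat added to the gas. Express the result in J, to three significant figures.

Q ≈ 23300 J

Constant volume ⇒ W = 0, so Q = ΔU = nCᵥΔT with Cᵥ = 5R/2 = 20.79 J/(mol·K).
ΔU = (4.44)(20.79)(685 − 433) = 23256 J.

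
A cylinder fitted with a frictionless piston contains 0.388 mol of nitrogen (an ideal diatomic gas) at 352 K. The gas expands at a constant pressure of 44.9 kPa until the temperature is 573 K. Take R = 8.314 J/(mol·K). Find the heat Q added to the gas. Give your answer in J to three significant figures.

Q ≈ 2500 J

Isobaric: W = nRΔT = (0.388)(8.314)(221) = 712.9 J.
ΔU = nCᵥΔT with Cᵥ = 5R/2: ΔU = (0.388)(20.79)(221) = 1782 J.
Q = ΔU + W = 1782 + 712.9 = 2495 J.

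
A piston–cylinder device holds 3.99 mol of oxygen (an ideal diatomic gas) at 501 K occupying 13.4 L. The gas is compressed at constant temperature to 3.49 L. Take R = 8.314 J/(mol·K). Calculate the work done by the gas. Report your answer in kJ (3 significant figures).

W ≈ -22.4 kJ

Isothermal: W = nRT ln(V₂/V₁).
W = (3.99)(8.314)(501) × ln(3.49/13.4)
  = 16620 × -1.345
W_by_gas = -22359 J.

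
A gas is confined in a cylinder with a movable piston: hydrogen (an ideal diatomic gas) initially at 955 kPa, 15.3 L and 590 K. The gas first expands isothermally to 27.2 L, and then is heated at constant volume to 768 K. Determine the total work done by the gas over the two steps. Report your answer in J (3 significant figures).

W_total ≈ 8410 J

Step 1 (isothermal): W = P₁V₁ ln(V₂/V₁) = (14612) ln(27.2/15.3) = 8407 J.
Step 2 (isochoric): W = 0 (constant volume).
W_total = 8407 + 0 = 8407 J.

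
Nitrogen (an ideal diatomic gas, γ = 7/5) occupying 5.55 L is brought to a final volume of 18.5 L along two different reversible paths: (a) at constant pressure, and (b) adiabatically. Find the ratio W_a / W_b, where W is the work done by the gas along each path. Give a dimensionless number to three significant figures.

W_a / W_b ≈ 2.44

Path (a) isobaric: W = P₁(V₂ − V₁) → W_a/(P₁V₁) = 2.333.
Path (b) adiabatic: W = P₁V₁(1 − (V₁/V₂)^(γ−1))/(γ−1) → W_b/(P₁V₁) = 0.9555.
W_a / W_b = 2.333 / 0.9555 = 2.442.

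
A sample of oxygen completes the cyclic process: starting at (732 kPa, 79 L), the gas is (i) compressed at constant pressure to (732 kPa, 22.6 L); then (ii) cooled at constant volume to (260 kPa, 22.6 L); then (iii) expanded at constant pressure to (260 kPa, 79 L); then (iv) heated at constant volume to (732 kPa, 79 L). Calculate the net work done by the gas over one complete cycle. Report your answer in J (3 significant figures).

W_net ≈ -26600 J

Constant-volume legs do no work.
W(i) = (732)(22.6 − 79) = -41285 J; W(iii) = (260)(79 − 22.6) = 14664 J.
W_net = -41285 + 14664 = -26621 J (the counter-clockwise enclosed area).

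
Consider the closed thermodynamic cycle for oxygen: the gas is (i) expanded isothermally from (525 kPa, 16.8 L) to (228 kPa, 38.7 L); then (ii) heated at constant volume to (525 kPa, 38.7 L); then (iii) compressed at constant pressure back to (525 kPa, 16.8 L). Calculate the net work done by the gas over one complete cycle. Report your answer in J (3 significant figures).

Leg (i): W = PᵢVᵢ ln(V_f/Vᵢ) = (8820) ln(38.7/16.8) = 7360 J.
Leg (ii): W = 0.
Leg (iii): W = PΔV = (525)(16.8 − 38.7) = -11498 J.
W_net = 7360 − 11498 = -4138 J.

W_net ≈ -4140 J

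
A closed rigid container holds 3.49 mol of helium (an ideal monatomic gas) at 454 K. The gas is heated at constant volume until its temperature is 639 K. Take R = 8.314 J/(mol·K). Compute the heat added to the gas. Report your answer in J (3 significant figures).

Q ≈ 8050 J

Constant volume ⇒ W = 0, so Q = ΔU = nCᵥΔT with Cᵥ = 3R/2 = 12.47 J/(mol·K).
ΔU = (3.49)(12.47)(639 − 454) = 8052 J.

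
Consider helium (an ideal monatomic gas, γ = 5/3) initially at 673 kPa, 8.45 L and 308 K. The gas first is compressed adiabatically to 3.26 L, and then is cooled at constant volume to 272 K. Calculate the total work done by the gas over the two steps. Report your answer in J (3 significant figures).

Step 1 (adiabatic): W = (P₁V₁ − P₂V₂)/(γ−1) = (5687 − 10731)/0.667 = -7566 J.
Step 2 (isochoric): W = 0 (constant volume).
W_total = -7566 + 0 = -7566 J.

W_total ≈ -7570 J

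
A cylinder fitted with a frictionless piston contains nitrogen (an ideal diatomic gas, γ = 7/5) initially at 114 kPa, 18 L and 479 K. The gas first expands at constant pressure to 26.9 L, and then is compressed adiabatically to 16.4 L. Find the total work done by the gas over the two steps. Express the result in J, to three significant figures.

Step 1 (isobaric): W = PΔV = (114 kPa)(26.9 − 18 L) = 1015 J.
After step 1: P = 114 kPa, V = 26.9 L, T = 715.8 K.
Step 2 (adiabatic): W = (P₁V₁ − P₂V₂)/(γ−1) = (3067 − 3738)/0.4 = -1678 J.
W_total = 1015 − 1678 = -663.5 J.

W_total ≈ -663 J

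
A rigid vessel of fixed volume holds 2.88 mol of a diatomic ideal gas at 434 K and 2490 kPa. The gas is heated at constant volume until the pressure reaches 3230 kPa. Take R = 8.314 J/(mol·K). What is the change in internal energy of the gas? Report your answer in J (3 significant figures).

Constant volume ⇒ W = 0, so Q = ΔU = nCᵥΔT with Cᵥ = 5R/2 = 20.79 J/(mol·K).
At constant V, T₂/T₁ = P₂/P₁ ⇒ ΔT = T₁(P₂/P₁ − 1) = 434·(3230/2490 − 1) = 129 K.
ΔU = (2.88)(20.79)(129) = 7721 J.

ΔU ≈ 7720 J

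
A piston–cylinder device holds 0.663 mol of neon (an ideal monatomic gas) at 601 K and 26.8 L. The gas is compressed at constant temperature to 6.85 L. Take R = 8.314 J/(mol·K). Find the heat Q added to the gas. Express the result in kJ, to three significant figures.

Isothermal ⇒ ΔU = 0, so Q = W = nRT ln(V₂/V₁).
Q = (0.663)(8.314)(601) ln(6.85/26.8) = 3313 × -1.364 = -4519 J.

Q ≈ -4.52 kJ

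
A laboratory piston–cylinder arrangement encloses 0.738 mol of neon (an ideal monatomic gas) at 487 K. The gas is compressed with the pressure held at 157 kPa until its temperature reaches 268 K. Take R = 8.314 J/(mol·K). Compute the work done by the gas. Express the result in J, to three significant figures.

W ≈ -1340 J

Isobaric: W = P ΔV = nR ΔT.
W = (0.738)(8.314)(268 − 487) = -1344 J.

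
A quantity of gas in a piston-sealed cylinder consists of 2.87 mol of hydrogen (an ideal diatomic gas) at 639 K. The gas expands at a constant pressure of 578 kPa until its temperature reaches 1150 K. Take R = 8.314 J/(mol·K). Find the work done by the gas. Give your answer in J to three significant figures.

W ≈ 12200 J

Isobaric: W = P ΔV = nR ΔT.
W = (2.87)(8.314)(1150 − 639) = 12193 J.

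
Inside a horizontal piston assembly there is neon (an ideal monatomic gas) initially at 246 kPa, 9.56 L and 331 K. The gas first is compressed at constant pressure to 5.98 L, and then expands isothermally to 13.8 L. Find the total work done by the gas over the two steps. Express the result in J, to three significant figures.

W_total ≈ 350 J

Step 1 (isobaric): W = PΔV = (246 kPa)(5.98 − 9.56 L) = -880.7 J.
After step 1: P = 246 kPa, V = 5.98 L, T = 207 K.
Step 2 (isothermal): W = P₁V₁ ln(V₂/V₁) = (1471) ln(13.8/5.98) = 1230 J.
W_total = -880.7 + 1230 = 349.5 J.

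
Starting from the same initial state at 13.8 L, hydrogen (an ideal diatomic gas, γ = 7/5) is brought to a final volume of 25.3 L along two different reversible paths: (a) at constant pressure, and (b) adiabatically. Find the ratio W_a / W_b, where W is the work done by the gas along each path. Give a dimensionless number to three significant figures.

Path (a) isobaric: W = P₁(V₂ − V₁) → W_a/(P₁V₁) = 0.8333.
Path (b) adiabatic: W = P₁V₁(1 − (V₁/V₂)^(γ−1))/(γ−1) → W_b/(P₁V₁) = 0.5383.
W_a / W_b = 0.8333 / 0.5383 = 1.548.

W_a / W_b ≈ 1.55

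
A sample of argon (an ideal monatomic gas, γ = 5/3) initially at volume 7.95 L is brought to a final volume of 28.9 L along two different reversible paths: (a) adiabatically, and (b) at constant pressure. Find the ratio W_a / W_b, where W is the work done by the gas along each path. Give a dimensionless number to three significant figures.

W_a / W_b ≈ 0.328

Path (a) adiabatic: W = P₁V₁(1 − (V₁/V₂)^(γ−1))/(γ−1) → W_a/(P₁V₁) = 0.8655.
Path (b) isobaric: W = P₁(V₂ − V₁) → W_b/(P₁V₁) = 2.635.
W_a / W_b = 0.8655 / 2.635 = 0.3285.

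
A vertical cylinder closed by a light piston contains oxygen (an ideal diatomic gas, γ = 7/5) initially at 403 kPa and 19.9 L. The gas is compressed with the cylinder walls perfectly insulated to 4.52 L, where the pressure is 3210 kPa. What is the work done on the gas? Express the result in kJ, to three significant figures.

Adiabatic: W = (P₁V₁ − P₂V₂)/(γ − 1) with γ = 7/5.
P₁V₁ = 8020 J, P₂V₂ = 14509 J.
W = (8020 − 14509) / 0.4 = -16224 J.
Work on gas = −W_by = 16224 J.

W ≈ 16.2 kJ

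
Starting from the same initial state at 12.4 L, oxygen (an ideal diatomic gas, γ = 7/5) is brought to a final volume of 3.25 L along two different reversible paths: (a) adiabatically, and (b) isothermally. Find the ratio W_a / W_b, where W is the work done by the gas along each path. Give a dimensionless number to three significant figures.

Path (a) adiabatic: W = P₁V₁(1 − (V₁/V₂)^(γ−1))/(γ−1) → W_a/(P₁V₁) = -1.771.
Path (b) isothermal: W = P₁V₁ ln(V₂/V₁) → W_b/(P₁V₁) = -1.339.
W_a / W_b = -1.771 / -1.339 = 1.323.

W_a / W_b ≈ 1.32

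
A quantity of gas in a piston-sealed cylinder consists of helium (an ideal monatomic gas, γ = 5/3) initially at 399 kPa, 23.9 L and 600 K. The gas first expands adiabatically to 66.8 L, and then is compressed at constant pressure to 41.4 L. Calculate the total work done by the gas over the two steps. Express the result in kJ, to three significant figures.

Step 1 (adiabatic): W = (P₁V₁ − P₂V₂)/(γ−1) = (9536 − 4806)/0.667 = 7095 J.
After step 1: P = 71.95 kPa, V = 66.8 L, T = 302.4 K.
Step 2 (isobaric): W = PΔV = (71.95 kPa)(41.4 − 66.8 L) = -1827 J.
W_total = 7095 − 1827 = 5268 J.

W_total ≈ 5.27 kJ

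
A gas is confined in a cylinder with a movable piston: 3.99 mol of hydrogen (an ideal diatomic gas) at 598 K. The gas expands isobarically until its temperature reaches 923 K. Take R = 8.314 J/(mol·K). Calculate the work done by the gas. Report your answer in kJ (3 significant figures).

Isobaric: W = P ΔV = nR ΔT.
W = (3.99)(8.314)(923 − 598) = 10781 J.

W ≈ 10.8 kJ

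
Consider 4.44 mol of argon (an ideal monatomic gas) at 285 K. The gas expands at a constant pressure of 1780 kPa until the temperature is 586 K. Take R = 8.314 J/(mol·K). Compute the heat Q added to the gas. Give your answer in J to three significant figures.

Q ≈ 27800 J

Isobaric: W = nRΔT = (4.44)(8.314)(301) = 11111 J.
ΔU = nCᵥΔT with Cᵥ = 3R/2: ΔU = (4.44)(12.47)(301) = 16667 J.
Q = ΔU + W = 16667 + 11111 = 27778 J.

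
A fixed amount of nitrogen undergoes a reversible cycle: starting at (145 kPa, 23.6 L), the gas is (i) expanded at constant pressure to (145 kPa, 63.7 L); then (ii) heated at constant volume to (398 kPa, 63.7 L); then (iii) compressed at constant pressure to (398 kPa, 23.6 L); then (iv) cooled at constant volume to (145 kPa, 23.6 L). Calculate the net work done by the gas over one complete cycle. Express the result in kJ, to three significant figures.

W_net ≈ -10.1 kJ

Constant-volume legs do no work.
W(i) = (145)(63.7 − 23.6) = 5814 J; W(iii) = (398)(23.6 − 63.7) = -15960 J.
W_net = 5814 − 15960 = -10145 J (the counter-clockwise enclosed area).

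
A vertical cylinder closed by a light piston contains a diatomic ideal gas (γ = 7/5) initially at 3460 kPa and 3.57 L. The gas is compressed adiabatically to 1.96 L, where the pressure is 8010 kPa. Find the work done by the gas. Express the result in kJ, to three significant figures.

W ≈ -8.37 kJ

Adiabatic: W = (P₁V₁ − P₂V₂)/(γ − 1) with γ = 7/5.
P₁V₁ = 12352 J, P₂V₂ = 15700 J.
W = (12352 − 15700) / 0.4 = -8369 J.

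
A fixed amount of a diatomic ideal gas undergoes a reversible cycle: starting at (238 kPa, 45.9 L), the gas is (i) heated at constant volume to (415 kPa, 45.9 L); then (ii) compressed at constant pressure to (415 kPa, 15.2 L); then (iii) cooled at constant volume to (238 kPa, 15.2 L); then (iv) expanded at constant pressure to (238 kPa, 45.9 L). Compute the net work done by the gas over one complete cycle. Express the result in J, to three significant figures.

W_net ≈ -5430 J

Constant-volume legs do no work.
W(ii) = (415)(15.2 − 45.9) = -12740 J; W(iv) = (238)(45.9 − 15.2) = 7307 J.
W_net = -12740 + 7307 = -5434 J (the counter-clockwise enclosed area).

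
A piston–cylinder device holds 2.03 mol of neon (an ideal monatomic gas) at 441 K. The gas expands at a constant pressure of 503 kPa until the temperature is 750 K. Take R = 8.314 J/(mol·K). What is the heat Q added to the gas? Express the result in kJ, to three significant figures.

Q ≈ 13.0 kJ

Isobaric: W = nRΔT = (2.03)(8.314)(309) = 5215 J.
ΔU = nCᵥΔT with Cᵥ = 3R/2: ΔU = (2.03)(12.47)(309) = 7823 J.
Q = ΔU + W = 7823 + 5215 = 13038 J.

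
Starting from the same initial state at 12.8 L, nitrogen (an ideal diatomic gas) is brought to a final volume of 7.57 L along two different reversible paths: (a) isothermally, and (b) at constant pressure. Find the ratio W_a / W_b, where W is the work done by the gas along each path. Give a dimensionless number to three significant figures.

Path (a) isothermal: W = P₁V₁ ln(V₂/V₁) → W_a/(P₁V₁) = -0.5253.
Path (b) isobaric: W = P₁(V₂ − V₁) → W_b/(P₁V₁) = -0.4086.
W_a / W_b = -0.5253 / -0.4086 = 1.286.

W_a / W_b ≈ 1.29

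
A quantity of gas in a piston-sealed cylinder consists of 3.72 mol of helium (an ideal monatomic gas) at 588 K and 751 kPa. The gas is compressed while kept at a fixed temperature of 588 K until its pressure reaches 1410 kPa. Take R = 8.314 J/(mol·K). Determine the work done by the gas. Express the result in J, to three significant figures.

Isothermal process: W = nRT ln(V₂/V₁) = nRT ln(P₁/P₂).
W = (3.72)(8.314)(588) × ln(751/1410)
  = 18186 × ln(0.5326) = 18186 × -0.6299
W_by_gas = -11456 J.

W ≈ -11500 J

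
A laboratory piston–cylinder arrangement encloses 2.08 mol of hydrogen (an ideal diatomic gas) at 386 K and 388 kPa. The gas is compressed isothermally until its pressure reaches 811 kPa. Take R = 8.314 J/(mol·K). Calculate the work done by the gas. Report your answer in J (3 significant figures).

W ≈ -4920 J

Isothermal process: W = nRT ln(V₂/V₁) = nRT ln(P₁/P₂).
W = (2.08)(8.314)(386) × ln(388/811)
  = 6675 × ln(0.4784) = 6675 × -0.7373
W_by_gas = -4921 J.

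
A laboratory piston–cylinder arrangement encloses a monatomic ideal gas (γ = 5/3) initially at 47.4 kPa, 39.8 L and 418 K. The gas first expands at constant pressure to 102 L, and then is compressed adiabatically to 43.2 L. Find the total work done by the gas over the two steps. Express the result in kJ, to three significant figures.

W_total ≈ -2.66 kJ

Step 1 (isobaric): W = PΔV = (47.4 kPa)(102 − 39.8 L) = 2948 J.
After step 1: P = 47.4 kPa, V = 102 L, T = 1071 K.
Step 2 (adiabatic): W = (P₁V₁ − P₂V₂)/(γ−1) = (4835 − 8573)/0.667 = -5607 J.
W_total = 2948 − 5607 = -2659 J.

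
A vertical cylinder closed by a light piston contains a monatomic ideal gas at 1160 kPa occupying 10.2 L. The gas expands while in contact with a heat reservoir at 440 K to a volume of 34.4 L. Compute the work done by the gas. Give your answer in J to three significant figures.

W ≈ 14400 J

Isothermal: W = nRT ln(V₂/V₁) = P₁V₁ ln(V₂/V₁).
P₁V₁ = (1160 kPa)(10.2 L) = 11832 J.
W = 11832 × ln(34.4/10.2) = 11832 × 1.216
W_by_gas = 14384 J.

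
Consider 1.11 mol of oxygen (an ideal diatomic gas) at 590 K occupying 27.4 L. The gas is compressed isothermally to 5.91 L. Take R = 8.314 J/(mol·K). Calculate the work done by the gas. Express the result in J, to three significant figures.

W ≈ -8350 J

Isothermal: W = nRT ln(V₂/V₁).
W = (1.11)(8.314)(590) × ln(5.91/27.4)
  = 5445 × -1.534
W_by_gas = -8352 J.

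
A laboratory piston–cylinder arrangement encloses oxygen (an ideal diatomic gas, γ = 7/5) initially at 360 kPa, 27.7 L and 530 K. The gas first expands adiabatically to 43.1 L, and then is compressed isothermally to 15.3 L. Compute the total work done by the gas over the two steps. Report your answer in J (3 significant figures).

W_total ≈ -4610 J

Step 1 (adiabatic): W = (P₁V₁ − P₂V₂)/(γ−1) = (9972 − 8356)/0.4 = 4041 J.
After step 1: P = 193.9 kPa, V = 43.1 L, T = 444.1 K.
Step 2 (isothermal): W = P₁V₁ ln(V₂/V₁) = (8356) ln(15.3/43.1) = -8654 J.
W_total = 4041 − 8654 = -4613 J.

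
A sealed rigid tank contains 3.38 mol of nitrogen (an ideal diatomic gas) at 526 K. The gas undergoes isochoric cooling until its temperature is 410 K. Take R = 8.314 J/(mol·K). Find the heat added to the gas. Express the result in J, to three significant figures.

Q ≈ -8150 J

Constant volume ⇒ W = 0, so Q = ΔU = nCᵥΔT with Cᵥ = 5R/2 = 20.79 J/(mol·K).
ΔU = (3.38)(20.79)(410 − 526) = -8149 J.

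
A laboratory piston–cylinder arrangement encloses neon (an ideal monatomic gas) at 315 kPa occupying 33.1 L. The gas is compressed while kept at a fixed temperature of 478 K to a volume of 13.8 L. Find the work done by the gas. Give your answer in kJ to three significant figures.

Isothermal: W = nRT ln(V₂/V₁) = P₁V₁ ln(V₂/V₁).
P₁V₁ = (315 kPa)(33.1 L) = 10426 J.
W = 10426 × ln(13.8/33.1) = 10426 × -0.8749
W_by_gas = -9122 J.

W ≈ -9.12 kJ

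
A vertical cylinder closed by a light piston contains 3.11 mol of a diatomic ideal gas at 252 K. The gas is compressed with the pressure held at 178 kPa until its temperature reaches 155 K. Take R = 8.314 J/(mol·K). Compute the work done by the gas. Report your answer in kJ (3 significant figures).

Isobaric: W = P ΔV = nR ΔT.
W = (3.11)(8.314)(155 − 252) = -2508 J.

W ≈ -2.51 kJ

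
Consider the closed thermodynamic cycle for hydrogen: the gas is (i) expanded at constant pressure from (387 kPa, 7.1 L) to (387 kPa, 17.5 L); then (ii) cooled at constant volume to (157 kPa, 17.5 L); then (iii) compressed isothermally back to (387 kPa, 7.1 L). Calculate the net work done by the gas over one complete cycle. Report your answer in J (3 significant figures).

Leg (i): W = PΔV = (387)(17.5 − 7.1) = 4025 J.
Leg (ii): W = 0.
Leg (iii): W = PᵢVᵢ ln(V_f/Vᵢ) = (2748) ln(7.1/17.5) = -2479 J.
W_net = 4025 − 2479 = 1546 J.

W_net ≈ 1550 J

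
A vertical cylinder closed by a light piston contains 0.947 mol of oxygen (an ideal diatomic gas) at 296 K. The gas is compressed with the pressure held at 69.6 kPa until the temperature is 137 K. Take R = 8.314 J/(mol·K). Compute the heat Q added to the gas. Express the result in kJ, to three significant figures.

Isobaric: W = nRΔT = (0.947)(8.314)(-159) = -1252 J.
ΔU = nCᵥΔT with Cᵥ = 5R/2: ΔU = (0.947)(20.79)(-159) = -3130 J.
Q = ΔU + W = -3130 − 1252 = -4382 J.

Q ≈ -4.38 kJ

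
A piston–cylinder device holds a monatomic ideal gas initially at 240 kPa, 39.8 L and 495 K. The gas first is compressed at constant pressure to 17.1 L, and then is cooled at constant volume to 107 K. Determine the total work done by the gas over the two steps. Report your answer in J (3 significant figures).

W_total ≈ -5450 J

Step 1 (isobaric): W = PΔV = (240 kPa)(17.1 − 39.8 L) = -5448 J.
Step 2 (isochoric): W = 0 (constant volume).
W_total = -5448 + 0 = -5448 J.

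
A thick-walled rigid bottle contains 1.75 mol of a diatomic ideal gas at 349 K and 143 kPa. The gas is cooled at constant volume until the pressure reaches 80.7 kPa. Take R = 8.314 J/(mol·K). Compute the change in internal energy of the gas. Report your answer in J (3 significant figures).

ΔU ≈ -5530 J

Constant volume ⇒ W = 0, so Q = ΔU = nCᵥΔT with Cᵥ = 5R/2 = 20.79 J/(mol·K).
At constant V, T₂/T₁ = P₂/P₁ ⇒ ΔT = T₁(P₂/P₁ − 1) = 349·(80.7/143 − 1) = -152 K.
ΔU = (1.75)(20.79)(-152) = -5531 J.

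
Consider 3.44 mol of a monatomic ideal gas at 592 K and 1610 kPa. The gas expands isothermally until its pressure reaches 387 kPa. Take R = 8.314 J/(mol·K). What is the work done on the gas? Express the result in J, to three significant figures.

Isothermal process: W = nRT ln(V₂/V₁) = nRT ln(P₁/P₂).
W = (3.44)(8.314)(592) × ln(1610/387)
  = 16931 × ln(4.16) = 16931 × 1.426
W_by_gas = 24137 J; work on gas = −W_by = -24137 J.

W ≈ -24100 J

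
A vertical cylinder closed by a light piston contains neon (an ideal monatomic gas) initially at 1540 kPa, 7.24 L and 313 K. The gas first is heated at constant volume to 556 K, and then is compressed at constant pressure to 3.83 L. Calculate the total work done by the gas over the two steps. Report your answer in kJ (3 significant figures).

Step 1 (isochoric): W = 0 (constant volume).
After step 1: P = 2736 kPa (V unchanged).
Step 2 (isobaric): W = PΔV = (2736 kPa)(3.83 − 7.24 L) = -9328 J.
W_total = 0 − 9328 = -9328 J.

W_total ≈ -9.33 kJ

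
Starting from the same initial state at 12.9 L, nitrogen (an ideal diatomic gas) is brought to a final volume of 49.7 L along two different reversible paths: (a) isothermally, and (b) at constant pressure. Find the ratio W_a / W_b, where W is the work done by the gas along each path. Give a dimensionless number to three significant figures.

W_a / W_b ≈ 0.473

Path (a) isothermal: W = P₁V₁ ln(V₂/V₁) → W_a/(P₁V₁) = 1.349.
Path (b) isobaric: W = P₁(V₂ − V₁) → W_b/(P₁V₁) = 2.853.
W_a / W_b = 1.349 / 2.853 = 0.4728.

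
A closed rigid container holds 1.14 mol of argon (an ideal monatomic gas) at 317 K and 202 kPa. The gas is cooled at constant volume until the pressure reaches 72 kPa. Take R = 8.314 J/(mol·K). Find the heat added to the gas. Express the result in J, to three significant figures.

Constant volume ⇒ W = 0, so Q = ΔU = nCᵥΔT with Cᵥ = 3R/2 = 12.47 J/(mol·K).
At constant V, T₂/T₁ = P₂/P₁ ⇒ ΔT = T₁(P₂/P₁ − 1) = 317·(72/202 − 1) = -204 K.
ΔU = (1.14)(12.47)(-204) = -2900 J.

Q ≈ -2900 J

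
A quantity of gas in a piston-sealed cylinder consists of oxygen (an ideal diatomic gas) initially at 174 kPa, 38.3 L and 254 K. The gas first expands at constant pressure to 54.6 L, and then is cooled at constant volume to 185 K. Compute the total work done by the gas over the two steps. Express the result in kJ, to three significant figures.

W_total ≈ 2.84 kJ

Step 1 (isobaric): W = PΔV = (174 kPa)(54.6 − 38.3 L) = 2836 J.
Step 2 (isochoric): W = 0 (constant volume).
W_total = 2836 + 0 = 2836 J.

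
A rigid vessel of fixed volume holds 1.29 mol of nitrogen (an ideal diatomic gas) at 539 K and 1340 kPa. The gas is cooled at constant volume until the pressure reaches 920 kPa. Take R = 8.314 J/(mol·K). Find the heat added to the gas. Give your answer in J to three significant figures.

Constant volume ⇒ W = 0, so Q = ΔU = nCᵥΔT with Cᵥ = 5R/2 = 20.79 J/(mol·K).
At constant V, T₂/T₁ = P₂/P₁ ⇒ ΔT = T₁(P₂/P₁ − 1) = 539·(920/1340 − 1) = -168.9 K.
ΔU = (1.29)(20.79)(-168.9) = -4530 J.

Q ≈ -4530 J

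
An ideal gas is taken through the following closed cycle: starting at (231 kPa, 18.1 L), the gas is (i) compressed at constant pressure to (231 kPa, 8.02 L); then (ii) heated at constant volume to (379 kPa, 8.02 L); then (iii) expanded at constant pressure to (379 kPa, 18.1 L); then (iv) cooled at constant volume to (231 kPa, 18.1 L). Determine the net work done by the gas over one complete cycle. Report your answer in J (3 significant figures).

Constant-volume legs do no work.
W(i) = (231)(8.02 − 18.1) = -2328 J; W(iii) = (379)(18.1 − 8.02) = 3820 J.
W_net = -2328 + 3820 = 1492 J (the clockwise enclosed area).

W_net ≈ 1490 J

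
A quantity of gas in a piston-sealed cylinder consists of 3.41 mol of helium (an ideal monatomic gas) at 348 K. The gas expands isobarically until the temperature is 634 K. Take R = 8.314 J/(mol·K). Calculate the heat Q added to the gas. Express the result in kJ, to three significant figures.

Q ≈ 20.3 kJ

Isobaric: W = nRΔT = (3.41)(8.314)(286) = 8108 J.
ΔU = nCᵥΔT with Cᵥ = 3R/2: ΔU = (3.41)(12.47)(286) = 12162 J.
Q = ΔU + W = 12162 + 8108 = 20271 J.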